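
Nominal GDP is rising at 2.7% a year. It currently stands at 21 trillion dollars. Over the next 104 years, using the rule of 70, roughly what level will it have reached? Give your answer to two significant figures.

about 340 trillion dollars

Doubling time ≈ 70/2.7 = 25.93 years.
104 years is 104/25.93 ≈ 4.01 doublings, a factor of 2^4.01 ≈ 16.11.
21 × 16.11 ≈ 340 trillion dollars.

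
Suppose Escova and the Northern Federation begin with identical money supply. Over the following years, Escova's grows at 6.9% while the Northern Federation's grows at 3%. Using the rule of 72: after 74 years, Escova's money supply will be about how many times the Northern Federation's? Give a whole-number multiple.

roughly 16 times

Only the 3.9-point difference matters.
72/3.9 ≈ 18.46 years per doubling of the ratio; 74 years gives 4.01 doublings, so ≈ 16×.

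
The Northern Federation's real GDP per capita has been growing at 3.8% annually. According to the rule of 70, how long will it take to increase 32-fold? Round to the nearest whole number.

At 3.8% it doubles every 70/3.8 ≈ 18.42 years.
32 = 2^5, so 5 doublings → 92 years.

≈ 92 years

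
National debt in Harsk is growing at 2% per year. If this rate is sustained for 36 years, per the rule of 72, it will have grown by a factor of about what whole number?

72/2 ≈ 36.00 years per doubling.
36 years fits 1 doubling: 2^1 = 2.

≈ 2 times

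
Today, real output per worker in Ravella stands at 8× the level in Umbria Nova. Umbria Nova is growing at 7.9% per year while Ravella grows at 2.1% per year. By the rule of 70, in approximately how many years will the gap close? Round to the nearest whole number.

about 36 years

What matters is the difference: 5.8 pp.
Rule of 70 on the gap: the ratio halves every 70/5.8 ≈ 12.07 years.
An 8× gap closes after 3 halvings: 3 × 12.07 ≈ 36 years.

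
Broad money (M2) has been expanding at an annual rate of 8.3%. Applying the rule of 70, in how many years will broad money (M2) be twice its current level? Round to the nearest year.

approximately 8 years

70/8.3 ≈ 8.43, so it doubles roughly every 8 years.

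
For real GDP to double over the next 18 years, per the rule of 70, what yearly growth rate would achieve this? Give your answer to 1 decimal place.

70 / 18 ≈ 3.89, so about 3.9% per year.

roughly 3.9%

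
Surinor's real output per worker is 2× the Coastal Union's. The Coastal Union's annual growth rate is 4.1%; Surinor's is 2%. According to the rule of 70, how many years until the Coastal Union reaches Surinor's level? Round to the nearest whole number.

≈ 33 years

the Coastal Union gains on Surinor at 4.1% − 2% = 2.1 points a year.
At that relative rate the gap halves every 70/2.1 ≈ 33.33 years.
A 2× gap closes after 1 halving: 1 × 33.33 ≈ 33 years.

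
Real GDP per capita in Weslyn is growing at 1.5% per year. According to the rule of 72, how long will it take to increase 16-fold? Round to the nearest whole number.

At 1.5% it doubles every 72/1.5 ≈ 48.00 years.
Getting to 16× needs 4 doublings: 4 × 48.00 ≈ 192 years.

≈ 192 years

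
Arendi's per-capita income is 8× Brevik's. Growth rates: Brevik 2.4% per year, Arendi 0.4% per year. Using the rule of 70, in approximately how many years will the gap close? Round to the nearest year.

The growth-rate gap is 2.4% − 0.4% = 2 percentage points.
So the ratio between them halves every 70/2 ≈ 35.00 years.
An 8× gap closes after 3 halvings: 3 × 35.00 ≈ 105 years.

approximately 105 years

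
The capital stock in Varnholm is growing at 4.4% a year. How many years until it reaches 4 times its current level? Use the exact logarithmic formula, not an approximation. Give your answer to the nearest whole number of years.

32 years

t = ln(4) / ln(1 + 0.044) = 1.3863 / 0.043059 ≈ 32.20.
≈ 32 years.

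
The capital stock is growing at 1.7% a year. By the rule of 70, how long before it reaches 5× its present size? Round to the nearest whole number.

Doubling time ≈ 70/1.7 = 41.18 years.
Reaching 5× takes log₂(5) ≈ 2.32 doublings.
2.32 × 41.18 ≈ 96 years.

approximately 96 years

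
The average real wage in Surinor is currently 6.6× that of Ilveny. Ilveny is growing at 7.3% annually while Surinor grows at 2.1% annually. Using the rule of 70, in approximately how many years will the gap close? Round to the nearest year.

around 37 years

The growth-rate gap is 7.3% − 2.1% = 5.2 percentage points.
So the ratio between them halves every 70/5.2 ≈ 13.46 years.
A 6.6× gap takes log₂(6.6) ≈ 2.72 halvings to close: 2.72 × 13.46 ≈ 37 years.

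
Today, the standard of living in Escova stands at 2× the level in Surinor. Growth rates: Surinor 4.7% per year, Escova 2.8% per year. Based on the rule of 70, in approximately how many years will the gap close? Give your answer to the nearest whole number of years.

Surinor gains on Escova at 4.7% − 2.8% = 1.9 points a year.
At that relative rate the gap halves every 70/1.9 ≈ 36.84 years.
A 2× gap closes after 1 halving: 1 × 36.84 ≈ 37 years.

37 years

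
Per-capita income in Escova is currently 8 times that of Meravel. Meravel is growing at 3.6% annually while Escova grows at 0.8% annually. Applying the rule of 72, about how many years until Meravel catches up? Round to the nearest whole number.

≈ 77 years

Meravel gains on Escova at 3.6% − 0.8% = 2.8 points a year.
At that relative rate the gap halves every 72/2.8 ≈ 25.71 years.
An 8 times gap closes after 3 halvings: 3 × 25.71 ≈ 77 years.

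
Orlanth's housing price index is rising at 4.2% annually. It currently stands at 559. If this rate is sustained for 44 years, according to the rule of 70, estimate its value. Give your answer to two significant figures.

3500

It doubles every 70/4.2 ≈ 16.67 years, so 44 years is 2.64 doublings.
2^2.64 ≈ 6.23; 559 × 6.23 ≈ 3500.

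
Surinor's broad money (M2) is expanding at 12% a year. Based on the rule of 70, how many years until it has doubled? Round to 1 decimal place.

approximately 5.8 years

At 12%, doubling takes about 70/12 = 5.83 years.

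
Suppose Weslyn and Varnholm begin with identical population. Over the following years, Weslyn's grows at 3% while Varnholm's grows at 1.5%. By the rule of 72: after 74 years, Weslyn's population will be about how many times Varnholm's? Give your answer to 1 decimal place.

approximately 2.9 times

Weslyn pulls ahead at 1.5 pp per year, so the ratio doubles every 72/1.5 ≈ 48.00 years.
In 74 years that's 1.54 doublings: 2^1.54 ≈ 2.9.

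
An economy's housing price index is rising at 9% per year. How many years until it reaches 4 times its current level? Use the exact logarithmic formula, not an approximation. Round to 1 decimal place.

t = ln(4) / ln(1 + 0.09) = 1.3863 / 0.086178 ≈ 16.09.

16.1 years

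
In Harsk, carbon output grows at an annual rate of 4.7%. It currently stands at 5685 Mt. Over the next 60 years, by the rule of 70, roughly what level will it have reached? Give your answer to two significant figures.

93000 Mt

Doubling time ≈ 70/4.7 = 14.89 years.
60 years is 60/14.89 ≈ 4.03 doublings, a factor of 2^4.03 ≈ 16.34.
5685 × 16.34 ≈ 93000 Mt.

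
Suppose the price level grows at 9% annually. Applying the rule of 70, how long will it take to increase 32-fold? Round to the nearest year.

At 9% it doubles every 70/9 ≈ 7.78 years.
32 = 2^5, so 5 doublings → 39 years.

around 39 years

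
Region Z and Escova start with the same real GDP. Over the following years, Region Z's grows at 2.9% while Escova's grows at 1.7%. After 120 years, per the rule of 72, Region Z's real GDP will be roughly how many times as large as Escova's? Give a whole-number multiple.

Rate gap = 2.9% − 1.7% = 1.2 points.
The ratio doubles every 72/1.2 ≈ 60.00 years.
120/60.00 ≈ 2.00 doublings → ratio ≈ 2^2.00 ≈ 4.

about 4 times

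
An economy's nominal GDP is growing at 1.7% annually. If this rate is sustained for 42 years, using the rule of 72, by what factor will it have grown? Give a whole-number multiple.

Doubling time ≈ 72/1.7 = 42.35 years.
42/42.35 ≈ 1 doubling, so about 2^1 = 2×.

roughly 2 times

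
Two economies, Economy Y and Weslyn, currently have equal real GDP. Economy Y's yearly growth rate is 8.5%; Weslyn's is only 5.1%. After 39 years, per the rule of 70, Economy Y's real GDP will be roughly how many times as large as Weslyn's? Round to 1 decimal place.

Rate gap = 8.5% − 5.1% = 3.4 points.
The ratio doubles every 70/3.4 ≈ 20.59 years.
39/20.59 ≈ 1.89 doublings → ratio ≈ 2^1.89 ≈ 3.7.

approximately 3.7 times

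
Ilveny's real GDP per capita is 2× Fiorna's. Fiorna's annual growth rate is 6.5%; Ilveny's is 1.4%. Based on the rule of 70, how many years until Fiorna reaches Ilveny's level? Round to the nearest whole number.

≈ 14 years

What matters is the difference: 5.1 pp.
Rule of 70 on the gap: the ratio halves every 70/5.1 ≈ 13.73 years.
A 2× gap closes after 1 halving: 1 × 13.73 ≈ 14 years.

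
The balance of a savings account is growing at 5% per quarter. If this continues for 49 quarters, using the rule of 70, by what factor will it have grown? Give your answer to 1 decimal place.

Doubling time ≈ 70/5 = 14.00 quarters.
49 quarters / 14.00 ≈ 3.50 doublings → factor 2^3.50 ≈ 11.3.

around 11.3 times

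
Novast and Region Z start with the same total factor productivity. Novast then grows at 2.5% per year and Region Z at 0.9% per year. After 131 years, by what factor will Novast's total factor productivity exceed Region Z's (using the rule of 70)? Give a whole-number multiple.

Rate gap = 2.5% − 0.9% = 1.6 points.
The ratio doubles every 70/1.6 ≈ 43.75 years.
131/43.75 ≈ 2.99 doublings → ratio ≈ 2^2.99 ≈ 8.

≈ 8 times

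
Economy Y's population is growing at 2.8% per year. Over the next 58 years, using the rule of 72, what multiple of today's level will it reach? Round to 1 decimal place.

approximately 4.8 times

Doubles every ≈ 25.71 years (72/2.8).
58 years is 2.26 doublings; 2^2.26 ≈ 4.8×.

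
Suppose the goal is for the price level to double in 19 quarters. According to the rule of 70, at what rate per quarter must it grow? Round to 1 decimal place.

about 3.7%

70 / 19 ≈ 3.68, so about 3.7% per quarter.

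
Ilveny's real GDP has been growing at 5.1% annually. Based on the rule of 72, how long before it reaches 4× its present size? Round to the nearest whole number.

One doubling takes 72/5.1 = 14.12 years.
4× is 2 doublings, so 2 × 14.12 ≈ 28 years.

28 years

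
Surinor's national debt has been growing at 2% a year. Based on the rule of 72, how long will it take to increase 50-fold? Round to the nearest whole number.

Doubling time ≈ 72/2 = 36.00 years.
Reaching 50× takes log₂(50) ≈ 5.64 doublings.
5.64 × 36.00 ≈ 203 years.

203 years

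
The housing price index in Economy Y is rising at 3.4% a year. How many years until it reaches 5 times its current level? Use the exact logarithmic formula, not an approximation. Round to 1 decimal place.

48.1 years

t = ln(5) / ln(1 + 0.034) = 1.6094 / 0.033435 ≈ 48.14.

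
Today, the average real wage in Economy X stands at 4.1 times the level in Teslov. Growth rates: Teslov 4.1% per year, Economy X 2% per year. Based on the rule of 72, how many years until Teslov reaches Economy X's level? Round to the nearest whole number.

The growth-rate gap is 4.1% − 2% = 2.1 percentage points.
So the ratio between them halves every 72/2.1 ≈ 34.29 years.
A 4.1 times gap takes log₂(4.1) ≈ 2.04 halvings to close: 2.04 × 34.29 ≈ 70 years.

roughly 70 years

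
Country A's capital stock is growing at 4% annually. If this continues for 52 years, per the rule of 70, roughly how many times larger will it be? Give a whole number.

approximately 8 times

70/4 ≈ 17.50 years per doubling.
52 years fits 3 doublings: 2^3 = 8.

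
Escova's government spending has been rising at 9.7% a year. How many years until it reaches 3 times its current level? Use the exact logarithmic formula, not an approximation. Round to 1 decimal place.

11.9 years

t = ln(3) / ln(1 + 0.097) = 1.0986 / 0.092579 ≈ 11.87.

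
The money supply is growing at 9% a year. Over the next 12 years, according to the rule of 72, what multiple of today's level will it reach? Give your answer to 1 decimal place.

Doubling time ≈ 72/9 = 8.00 years.
12 years / 8.00 ≈ 1.50 doublings → factor 2^1.50 ≈ 2.8.

2.8 times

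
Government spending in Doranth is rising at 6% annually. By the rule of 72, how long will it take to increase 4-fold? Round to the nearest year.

around 24 years

Doubling time ≈ 72/6 = 12.00 years.
4× is 2 doublings, so 2 × 12.00 ≈ 24 years.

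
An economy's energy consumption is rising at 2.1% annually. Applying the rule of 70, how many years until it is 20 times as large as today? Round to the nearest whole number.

about 144 years

At 2.1% it doubles every 70/2.1 ≈ 33.33 years.
Reaching 20× takes log₂(20) ≈ 4.32 doublings.
4.32 × 33.33 ≈ 144 years.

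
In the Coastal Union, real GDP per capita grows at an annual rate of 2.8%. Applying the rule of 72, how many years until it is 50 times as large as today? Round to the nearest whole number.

about 145 years

One doubling takes 72/2.8 = 25.71 years.
50× is log₂ 50 ≈ 5.64 doublings, so ≈ 5.64 × 25.71 = 145 years.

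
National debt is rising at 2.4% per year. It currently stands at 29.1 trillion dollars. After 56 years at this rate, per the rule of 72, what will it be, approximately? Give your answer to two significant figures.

Doubling time ≈ 72/2.4 = 30.00 years.
56 years is 56/30.00 ≈ 1.87 doublings, a factor of 2^1.87 ≈ 3.66.
29.1 × 3.66 ≈ 110 trillion dollars.

roughly 110 trillion dollars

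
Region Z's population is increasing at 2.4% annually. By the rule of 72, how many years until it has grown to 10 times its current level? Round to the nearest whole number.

One doubling takes 72/2.4 = 30.00 years.
Reaching 10× takes log₂(10) ≈ 3.32 doublings.
3.32 × 30.00 ≈ 100 years.

approximately 100 years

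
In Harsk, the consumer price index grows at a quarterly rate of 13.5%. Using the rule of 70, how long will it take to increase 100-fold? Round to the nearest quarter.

about 34 quarters

At 13.5% it doubles every 70/13.5 ≈ 5.19 quarters.
100× is log₂ 100 ≈ 6.64 doublings, so ≈ 6.64 × 5.19 = 34 quarters.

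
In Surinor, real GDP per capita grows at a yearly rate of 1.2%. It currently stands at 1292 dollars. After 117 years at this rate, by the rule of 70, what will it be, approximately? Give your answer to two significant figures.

roughly 5200 dollars

Doubling time ≈ 70/1.2 = 58.33 years.
117 years is 117/58.33 ≈ 2.01 doublings, a factor of 2^2.01 ≈ 4.03.
1292 × 4.03 ≈ 5200 dollars.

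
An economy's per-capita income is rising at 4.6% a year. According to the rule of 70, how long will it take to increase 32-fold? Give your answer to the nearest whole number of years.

At 4.6% it doubles every 70/4.6 ≈ 15.22 years.
Getting to 32× needs 5 doublings: 5 × 15.22 ≈ 76 years.

≈ 76 years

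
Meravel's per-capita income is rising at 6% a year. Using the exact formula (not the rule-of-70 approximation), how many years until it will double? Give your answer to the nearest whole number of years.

t = ln(2) / ln(1 + 0.06) = 0.6931 / 0.058269 ≈ 11.89.
≈ 12 years.

12 years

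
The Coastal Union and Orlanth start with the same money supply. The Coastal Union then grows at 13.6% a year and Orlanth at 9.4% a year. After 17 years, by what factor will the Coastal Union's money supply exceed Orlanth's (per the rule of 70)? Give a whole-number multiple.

the Coastal Union pulls ahead at 4.2 pp per year, so the ratio doubles every 70/4.2 ≈ 16.67 years.
In 17 years that's 1.02 doublings: 2^1.02 ≈ 2.

≈ 2 times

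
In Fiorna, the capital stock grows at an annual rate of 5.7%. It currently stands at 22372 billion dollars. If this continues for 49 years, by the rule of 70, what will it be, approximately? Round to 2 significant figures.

It doubles every 70/5.7 ≈ 12.28 years, so 49 years is 3.99 doublings.
2^3.99 ≈ 15.89; 22372 × 15.89 ≈ 360000 billion dollars.

≈ 360000 billion dollars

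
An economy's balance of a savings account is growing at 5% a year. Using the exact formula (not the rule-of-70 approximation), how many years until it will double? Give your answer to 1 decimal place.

t = ln(2) / ln(1 + 0.05) = 0.6931 / 0.048790 ≈ 14.21.

14.2 years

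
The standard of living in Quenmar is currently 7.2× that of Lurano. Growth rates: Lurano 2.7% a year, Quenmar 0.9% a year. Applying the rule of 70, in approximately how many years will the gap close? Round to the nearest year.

Lurano gains on Quenmar at 2.7% − 0.9% = 1.8 points a year.
At that relative rate the gap halves every 70/1.8 ≈ 38.89 years.
A 7.2× gap takes log₂(7.2) ≈ 2.85 halvings to close: 2.85 × 38.89 ≈ 111 years.

≈ 111 years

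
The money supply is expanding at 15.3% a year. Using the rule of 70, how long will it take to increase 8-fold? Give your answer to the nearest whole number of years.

At 15.3% it doubles every 70/15.3 ≈ 4.58 years.
8× is 3 doublings, so 3 × 4.58 ≈ 14 years.

around 14 years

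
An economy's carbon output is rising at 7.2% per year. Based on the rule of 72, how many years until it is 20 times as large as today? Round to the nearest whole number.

Doubling time ≈ 72/7.2 = 10.00 years.
20× is log₂ 20 ≈ 4.32 doublings, so ≈ 4.32 × 10.00 = 43 years.

around 43 years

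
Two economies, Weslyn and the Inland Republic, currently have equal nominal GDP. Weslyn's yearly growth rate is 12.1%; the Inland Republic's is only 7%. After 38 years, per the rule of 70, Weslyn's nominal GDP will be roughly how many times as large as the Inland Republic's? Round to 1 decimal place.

6.8 times

Only the 5.1-point difference matters.
70/5.1 ≈ 13.73 years per doubling of the ratio; 38 years gives 2.77 doublings, so ≈ 6.8×.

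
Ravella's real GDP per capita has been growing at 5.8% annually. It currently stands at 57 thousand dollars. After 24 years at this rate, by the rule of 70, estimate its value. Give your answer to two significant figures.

230 thousand dollars

Doubling time ≈ 70/5.8 = 12.07 years.
24 years is 24/12.07 ≈ 1.99 doublings, a factor of 2^1.99 ≈ 3.97.
57 × 3.97 ≈ 230 thousand dollars.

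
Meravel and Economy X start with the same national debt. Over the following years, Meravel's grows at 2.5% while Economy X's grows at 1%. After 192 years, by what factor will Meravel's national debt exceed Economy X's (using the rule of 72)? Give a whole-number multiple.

16 times

Meravel pulls ahead at 1.5 pp per year, so the ratio doubles every 72/1.5 ≈ 48.00 years.
In 192 years that's 4.00 doublings: 2^4.00 ≈ 16.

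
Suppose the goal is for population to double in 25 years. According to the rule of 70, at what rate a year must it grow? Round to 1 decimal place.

70 / 25 ≈ 2.80, so about 2.8% a year.

≈ 2.8%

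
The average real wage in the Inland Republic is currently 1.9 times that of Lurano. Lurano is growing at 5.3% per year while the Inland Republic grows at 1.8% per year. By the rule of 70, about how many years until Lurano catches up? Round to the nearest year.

Lurano gains on the Inland Republic at 5.3% − 1.8% = 3.5 points a year.
At that relative rate the gap halves every 70/3.5 ≈ 20.00 years.
A 1.9 times gap takes log₂(1.9) ≈ 0.93 halvings to close: 0.93 × 20.00 ≈ 19 years.

approximately 19 years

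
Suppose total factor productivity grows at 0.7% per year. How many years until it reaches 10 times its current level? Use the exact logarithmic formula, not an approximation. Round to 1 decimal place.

330.1 years

t = ln(10) / ln(1 + 0.007) = 2.3026 / 0.006976 ≈ 330.07.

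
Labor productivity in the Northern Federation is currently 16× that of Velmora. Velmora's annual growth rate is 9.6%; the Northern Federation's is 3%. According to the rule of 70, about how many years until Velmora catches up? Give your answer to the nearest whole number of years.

around 42 years

The growth-rate gap is 9.6% − 3% = 6.6 percentage points.
So the ratio between them halves every 70/6.6 ≈ 10.61 years.
A 16× gap closes after 4 halvings: 4 × 10.61 ≈ 42 years.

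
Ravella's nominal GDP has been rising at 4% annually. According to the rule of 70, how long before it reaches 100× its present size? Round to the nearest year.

One doubling takes 70/4 = 17.50 years.
Reaching 100× takes log₂(100) ≈ 6.64 doublings.
6.64 × 17.50 ≈ 116 years.

around 116 years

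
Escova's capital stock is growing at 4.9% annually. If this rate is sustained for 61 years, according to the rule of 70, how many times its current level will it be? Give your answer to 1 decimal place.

Doubling time ≈ 70/4.9 = 14.29 years.
61 years / 14.29 ≈ 4.27 doublings → factor 2^4.27 ≈ 19.3.

around 19.3 times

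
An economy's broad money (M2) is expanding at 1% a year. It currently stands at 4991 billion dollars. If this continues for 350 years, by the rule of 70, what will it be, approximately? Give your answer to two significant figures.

It doubles every 70/1 ≈ 70.00 years, so 350 years is 5.00 doublings.
2^5.00 ≈ 32.00; 4991 × 32.00 ≈ 160000 billion dollars.

around 160000 billion dollars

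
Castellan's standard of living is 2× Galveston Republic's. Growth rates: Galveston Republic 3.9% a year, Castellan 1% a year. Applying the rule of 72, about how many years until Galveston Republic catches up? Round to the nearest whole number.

≈ 25 years

Galveston Republic gains on Castellan at 3.9% − 1% = 2.9 points a year.
At that relative rate the gap halves every 72/2.9 ≈ 24.83 years.
A 2× gap closes after 1 halving: 1 × 24.83 ≈ 25 years.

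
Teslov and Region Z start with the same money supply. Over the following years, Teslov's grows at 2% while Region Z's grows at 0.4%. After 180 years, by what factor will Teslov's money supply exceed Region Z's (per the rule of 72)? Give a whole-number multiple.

approximately 16 times

Only the 1.6-point difference matters.
72/1.6 ≈ 45.00 years per doubling of the ratio; 180 years gives 4.00 doublings, so ≈ 16×.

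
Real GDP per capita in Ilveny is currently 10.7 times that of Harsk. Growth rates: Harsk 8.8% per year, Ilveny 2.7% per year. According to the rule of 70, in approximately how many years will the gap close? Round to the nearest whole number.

The growth-rate gap is 8.8% − 2.7% = 6.1 percentage points.
So the ratio between them halves every 70/6.1 ≈ 11.48 years.
A 10.7 times gap takes log₂(10.7) ≈ 3.42 halvings to close: 3.42 × 11.48 ≈ 39 years.

approximately 39 years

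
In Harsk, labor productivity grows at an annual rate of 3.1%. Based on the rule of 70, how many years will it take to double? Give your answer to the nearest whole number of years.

≈ 23 years

Doubling time ≈ 70 / 3.1 = 22.58 years.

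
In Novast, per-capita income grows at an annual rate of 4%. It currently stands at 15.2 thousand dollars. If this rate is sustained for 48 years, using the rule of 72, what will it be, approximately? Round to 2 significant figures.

≈ 97 thousand dollars

Doubling time ≈ 72/4 = 18.00 years.
48 years is 48/18.00 ≈ 2.67 doublings, a factor of 2^2.67 ≈ 6.36.
15.2 × 6.36 ≈ 97 thousand dollars.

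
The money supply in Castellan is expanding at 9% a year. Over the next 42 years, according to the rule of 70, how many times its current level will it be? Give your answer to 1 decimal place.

42.2 times

Doubles every ≈ 7.78 years (70/9).
42 years is 5.40 doublings; 2^5.40 ≈ 42.2×.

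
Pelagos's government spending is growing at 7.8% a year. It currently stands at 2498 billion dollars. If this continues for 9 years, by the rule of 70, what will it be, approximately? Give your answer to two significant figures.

It doubles every 70/7.8 ≈ 8.97 years, so 9 years is 1.00 doublings.
2^1.00 ≈ 2.00; 2498 × 2.00 ≈ 5000 billion dollars.

about 5000 billion dollars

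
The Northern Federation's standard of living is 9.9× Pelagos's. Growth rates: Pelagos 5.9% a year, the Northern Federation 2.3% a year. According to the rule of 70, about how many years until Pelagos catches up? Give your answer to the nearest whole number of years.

around 64 years

Pelagos gains on the Northern Federation at 5.9% − 2.3% = 3.6 points a year.
At that relative rate the gap halves every 70/3.6 ≈ 19.44 years.
A 9.9× gap takes log₂(9.9) ≈ 3.31 halvings to close: 3.31 × 19.44 ≈ 64 years.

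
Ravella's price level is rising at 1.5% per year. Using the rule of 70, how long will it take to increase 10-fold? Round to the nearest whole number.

Doubling time ≈ 70/1.5 = 46.67 years.
10× is log₂ 10 ≈ 3.32 doublings, so ≈ 3.32 × 46.67 = 155 years.

around 155 years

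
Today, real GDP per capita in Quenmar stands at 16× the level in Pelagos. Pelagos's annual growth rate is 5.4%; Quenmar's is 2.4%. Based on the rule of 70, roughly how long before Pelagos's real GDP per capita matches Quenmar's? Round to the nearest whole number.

93 years

The growth-rate gap is 5.4% − 2.4% = 3 percentage points.
So the ratio between them halves every 70/3 ≈ 23.33 years.
A 16× gap closes after 4 halvings: 4 × 23.33 ≈ 93 years.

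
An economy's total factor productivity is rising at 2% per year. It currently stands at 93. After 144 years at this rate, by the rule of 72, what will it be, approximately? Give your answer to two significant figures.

It doubles every 72/2 ≈ 36.00 years, so 144 years is 4.00 doublings.
2^4.00 ≈ 16.00; 93 × 16.00 ≈ 1500.

about 1500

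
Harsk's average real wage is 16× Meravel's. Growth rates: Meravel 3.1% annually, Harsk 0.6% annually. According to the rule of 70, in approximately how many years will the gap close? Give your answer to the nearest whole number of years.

roughly 112 years

Meravel gains on Harsk at 3.1% − 0.6% = 2.5 points a year.
At that relative rate the gap halves every 70/2.5 ≈ 28.00 years.
A 16× gap closes after 4 halvings: 4 × 28.00 ≈ 112 years.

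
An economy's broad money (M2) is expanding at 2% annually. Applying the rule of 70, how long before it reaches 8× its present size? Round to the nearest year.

At 2% it doubles every 70/2 ≈ 35.00 years.
Getting to 8× needs 3 doublings: 3 × 35.00 ≈ 105 years.

approximately 105 years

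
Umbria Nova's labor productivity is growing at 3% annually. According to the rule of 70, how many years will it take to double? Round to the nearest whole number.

approximately 23 years

70/3 ≈ 23.33, so it doubles roughly every 23 years.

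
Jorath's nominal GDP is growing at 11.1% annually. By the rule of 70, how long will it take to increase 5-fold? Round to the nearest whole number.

One doubling takes 70/11.1 = 6.31 years.
Reaching 5× takes log₂(5) ≈ 2.32 doublings.
2.32 × 6.31 ≈ 15 years.

about 15 years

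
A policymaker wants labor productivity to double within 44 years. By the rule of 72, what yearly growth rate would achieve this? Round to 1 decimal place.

72 / 44 ≈ 1.64, so about 1.6% per year.

about 1.6%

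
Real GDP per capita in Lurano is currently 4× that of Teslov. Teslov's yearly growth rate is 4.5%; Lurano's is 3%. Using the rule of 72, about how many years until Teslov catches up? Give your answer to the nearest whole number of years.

96 years

The growth-rate gap is 4.5% − 3% = 1.5 percentage points.
So the ratio between them halves every 72/1.5 ≈ 48.00 years.
A 4× gap closes after 2 halvings: 2 × 48.00 ≈ 96 years.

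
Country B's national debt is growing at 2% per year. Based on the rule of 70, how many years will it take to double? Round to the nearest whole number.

70/2 ≈ 35.00, so it doubles roughly every 35 years.

about 35 years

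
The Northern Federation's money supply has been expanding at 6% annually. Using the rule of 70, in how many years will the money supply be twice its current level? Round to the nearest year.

approximately 12 years

70/6 ≈ 11.67, so it doubles roughly every 12 years.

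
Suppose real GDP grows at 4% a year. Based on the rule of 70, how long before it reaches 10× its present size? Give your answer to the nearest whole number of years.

approximately 58 years

Doubling time ≈ 70/4 = 17.50 years.
10× is log₂ 10 ≈ 3.32 doublings, so ≈ 3.32 × 17.50 = 58 years.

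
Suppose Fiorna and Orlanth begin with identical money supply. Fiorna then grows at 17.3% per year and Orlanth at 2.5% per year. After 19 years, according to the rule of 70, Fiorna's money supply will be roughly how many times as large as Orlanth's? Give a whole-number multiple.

Only the 14.8-point difference matters.
70/14.8 ≈ 4.73 years per doubling of the ratio; 19 years gives 4.02 doublings, so ≈ 16×.

about 16 times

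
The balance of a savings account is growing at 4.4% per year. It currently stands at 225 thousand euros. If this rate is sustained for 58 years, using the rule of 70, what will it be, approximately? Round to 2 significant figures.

It doubles every 70/4.4 ≈ 15.91 years, so 58 years is 3.65 doublings.
2^3.65 ≈ 12.55; 225 × 12.55 ≈ 2800 thousand euros.

approximately 2800 thousand euros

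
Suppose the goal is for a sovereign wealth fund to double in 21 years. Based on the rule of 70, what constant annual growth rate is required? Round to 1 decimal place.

3.3%

70 / 21 ≈ 3.33, so about 3.3% a year.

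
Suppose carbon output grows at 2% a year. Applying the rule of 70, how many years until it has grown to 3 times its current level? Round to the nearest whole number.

≈ 55 years

Doubling time ≈ 70/2 = 35.00 years.
Reaching 3× takes log₂(3) ≈ 1.58 doublings.
1.58 × 35.00 ≈ 55 years.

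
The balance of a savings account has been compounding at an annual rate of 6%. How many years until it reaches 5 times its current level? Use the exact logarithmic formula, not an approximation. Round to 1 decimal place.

t = ln(5) / ln(1 + 0.06) = 1.6094 / 0.058269 ≈ 27.62.

27.6 years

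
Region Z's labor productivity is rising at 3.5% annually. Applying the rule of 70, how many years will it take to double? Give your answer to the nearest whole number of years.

At 3.5%, doubling takes about 70/3.5 = 20.00 years.

about 20 years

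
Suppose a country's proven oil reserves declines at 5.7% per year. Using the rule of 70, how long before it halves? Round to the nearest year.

Falling at 5.7%, it halves about every 70/5.7 = 12.28 years.

roughly 12 years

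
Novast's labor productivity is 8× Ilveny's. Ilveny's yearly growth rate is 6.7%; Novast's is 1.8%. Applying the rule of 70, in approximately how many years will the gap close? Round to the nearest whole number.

The growth-rate gap is 6.7% − 1.8% = 4.9 percentage points.
So the ratio between them halves every 70/4.9 ≈ 14.29 years.
An 8× gap closes after 3 halvings: 3 × 14.29 ≈ 43 years.

around 43 years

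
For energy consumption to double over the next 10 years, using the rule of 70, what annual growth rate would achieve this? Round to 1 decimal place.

70 / 10 ≈ 7.00, so about 7.0% annually.

about 7.0%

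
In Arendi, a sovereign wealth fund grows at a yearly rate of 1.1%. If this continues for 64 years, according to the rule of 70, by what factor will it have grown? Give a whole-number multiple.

approximately 2 times

Doubling time ≈ 70/1.1 = 63.64 years.
64/63.64 ≈ 1 doubling, so about 2^1 = 2×.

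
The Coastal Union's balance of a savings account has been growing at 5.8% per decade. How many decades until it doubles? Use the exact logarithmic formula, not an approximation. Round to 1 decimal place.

12.3 decades

t = ln(2) / ln(1 + 0.058) = 0.6931 / 0.056380 ≈ 12.29.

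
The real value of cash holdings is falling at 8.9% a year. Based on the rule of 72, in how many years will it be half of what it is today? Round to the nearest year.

Halving time ≈ 72 / 8.9 = 8.09 → 8 years.

≈ 8 years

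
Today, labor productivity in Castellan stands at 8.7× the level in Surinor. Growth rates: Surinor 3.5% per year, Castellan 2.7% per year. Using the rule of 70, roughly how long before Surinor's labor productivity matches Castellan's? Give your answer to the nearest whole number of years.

The growth-rate gap is 3.5% − 2.7% = 0.8 percentage points.
So the ratio between them halves every 70/0.8 ≈ 87.50 years.
An 8.7× gap takes log₂(8.7) ≈ 3.12 halvings to close: 3.12 × 87.50 ≈ 273 years.

≈ 273 years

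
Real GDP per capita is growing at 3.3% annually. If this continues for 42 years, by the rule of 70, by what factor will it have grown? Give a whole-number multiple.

At 3.3% one doubling takes ≈ 21.21 years; 42 years is 2 of them, so ×4.

approximately 4 times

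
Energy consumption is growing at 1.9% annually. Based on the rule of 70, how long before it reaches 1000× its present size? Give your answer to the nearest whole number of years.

roughly 367 years

One doubling takes 70/1.9 = 36.84 years.
1000× is log₂ 1000 ≈ 9.97 doublings, so ≈ 9.97 × 36.84 = 367 years.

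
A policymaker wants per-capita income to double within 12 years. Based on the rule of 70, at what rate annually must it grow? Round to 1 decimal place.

≈ 5.8%

70 / 12 ≈ 5.83, so about 5.8% annually.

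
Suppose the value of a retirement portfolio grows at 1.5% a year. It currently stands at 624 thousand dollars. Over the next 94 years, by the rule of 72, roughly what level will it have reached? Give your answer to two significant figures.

about 2400 thousand dollars

Doubling time ≈ 72/1.5 = 48.00 years.
94 years is 94/48.00 ≈ 1.96 doublings, a factor of 2^1.96 ≈ 3.89.
624 × 3.89 ≈ 2400 thousand dollars.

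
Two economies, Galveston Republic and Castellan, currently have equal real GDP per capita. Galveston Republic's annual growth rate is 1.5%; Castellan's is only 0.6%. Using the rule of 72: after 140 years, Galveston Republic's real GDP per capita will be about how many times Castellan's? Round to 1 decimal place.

about 3.4 times

Galveston Republic pulls ahead at 0.9 pp per year, so the ratio doubles every 72/0.9 ≈ 80.00 years.
In 140 years that's 1.75 doublings: 2^1.75 ≈ 3.4.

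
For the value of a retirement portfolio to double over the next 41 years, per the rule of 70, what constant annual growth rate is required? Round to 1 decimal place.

70 / 41 ≈ 1.71, so about 1.7% a year.

about 1.7% a year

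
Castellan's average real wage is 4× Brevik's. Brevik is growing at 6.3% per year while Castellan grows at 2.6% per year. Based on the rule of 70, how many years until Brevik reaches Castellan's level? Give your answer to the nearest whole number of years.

What matters is the difference: 3.7 pp.
Rule of 70 on the gap: the ratio halves every 70/3.7 ≈ 18.92 years.
A 4× gap closes after 2 halvings: 2 × 18.92 ≈ 38 years.

approximately 38 years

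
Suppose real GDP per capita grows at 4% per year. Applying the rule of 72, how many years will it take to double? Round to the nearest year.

Doubling time ≈ 72 / 4 = 18.00 years.

approximately 18 years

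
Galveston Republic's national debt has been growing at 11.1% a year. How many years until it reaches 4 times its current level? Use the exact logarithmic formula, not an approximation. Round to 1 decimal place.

t = ln(4) / ln(1 + 0.111) = 1.3863 / 0.105261 ≈ 13.17.

13.2 years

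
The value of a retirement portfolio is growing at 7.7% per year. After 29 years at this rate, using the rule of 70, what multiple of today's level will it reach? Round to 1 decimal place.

Doubling time ≈ 70/7.7 = 9.09 years.
29 years / 9.09 ≈ 3.19 doublings → factor 2^3.19 ≈ 9.1.

about 9.1 times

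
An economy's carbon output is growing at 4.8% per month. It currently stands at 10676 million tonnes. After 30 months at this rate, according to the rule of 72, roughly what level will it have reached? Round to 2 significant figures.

It doubles every 72/4.8 ≈ 15.00 months, so 30 months is 2.00 doublings.
2^2.00 ≈ 4.00; 10676 × 4.00 ≈ 43000 million tonnes.

around 43000 million tonnes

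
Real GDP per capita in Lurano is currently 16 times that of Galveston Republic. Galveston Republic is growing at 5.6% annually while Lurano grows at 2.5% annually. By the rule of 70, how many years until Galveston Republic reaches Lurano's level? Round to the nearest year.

roughly 90 years

Galveston Republic gains on Lurano at 5.6% − 2.5% = 3.1 points a year.
At that relative rate the gap halves every 70/3.1 ≈ 22.58 years.
A 16 times gap closes after 4 halvings: 4 × 22.58 ≈ 90 years.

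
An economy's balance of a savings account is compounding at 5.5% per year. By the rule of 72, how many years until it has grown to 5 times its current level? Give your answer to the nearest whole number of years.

At 5.5% it doubles every 72/5.5 ≈ 13.09 years.
Reaching 5× takes log₂(5) ≈ 2.32 doublings.
2.32 × 13.09 ≈ 30 years.

roughly 30 years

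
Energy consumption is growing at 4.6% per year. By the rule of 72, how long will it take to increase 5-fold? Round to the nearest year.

about 36 years

Doubling time ≈ 72/4.6 = 15.65 years.
5× is log₂ 5 ≈ 2.32 doublings, so ≈ 2.32 × 15.65 = 36 years.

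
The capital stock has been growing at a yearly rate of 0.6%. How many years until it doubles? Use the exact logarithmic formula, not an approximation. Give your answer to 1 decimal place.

t = ln(2) / ln(1 + 0.006) = 0.6931 / 0.005982 ≈ 115.86.

115.9 years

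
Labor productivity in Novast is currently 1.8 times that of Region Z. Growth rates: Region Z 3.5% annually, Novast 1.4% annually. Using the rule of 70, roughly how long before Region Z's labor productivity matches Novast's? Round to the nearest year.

Region Z gains on Novast at 3.5% − 1.4% = 2.1 points a year.
At that relative rate the gap halves every 70/2.1 ≈ 33.33 years.
A 1.8 times gap takes log₂(1.8) ≈ 0.85 halvings to close: 0.85 × 33.33 ≈ 28 years.

28 years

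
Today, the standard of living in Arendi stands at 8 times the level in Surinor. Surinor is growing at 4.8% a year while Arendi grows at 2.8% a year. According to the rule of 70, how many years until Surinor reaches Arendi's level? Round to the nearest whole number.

roughly 105 years

The growth-rate gap is 4.8% − 2.8% = 2 percentage points.
So the ratio between them halves every 70/2 ≈ 35.00 years.
An 8 times gap closes after 3 halvings: 3 × 35.00 ≈ 105 years.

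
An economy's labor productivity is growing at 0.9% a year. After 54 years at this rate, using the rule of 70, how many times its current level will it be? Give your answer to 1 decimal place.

approximately 1.6 times

Doubles every ≈ 77.78 years (70/0.9).
54 years is 0.69 doublings; 2^0.69 ≈ 1.6×.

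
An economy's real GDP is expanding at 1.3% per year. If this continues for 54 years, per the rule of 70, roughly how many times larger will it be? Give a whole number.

about 2 times

At 1.3% one doubling takes ≈ 53.85 years; 54 years is 1 of them, so ×2.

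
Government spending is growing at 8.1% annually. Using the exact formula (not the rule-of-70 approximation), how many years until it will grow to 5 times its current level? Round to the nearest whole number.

t = ln(5) / ln(1 + 0.081) = 1.6094 / 0.077887 ≈ 20.66.
≈ 21 years.

21 years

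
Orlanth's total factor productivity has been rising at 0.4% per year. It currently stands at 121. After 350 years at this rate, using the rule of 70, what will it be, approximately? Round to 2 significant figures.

Doubling time ≈ 70/0.4 = 175.00 years.
350 years is 350/175.00 ≈ 2.00 doublings, a factor of 2^2.00 ≈ 4.00.
121 × 4.00 ≈ 480.

about 480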